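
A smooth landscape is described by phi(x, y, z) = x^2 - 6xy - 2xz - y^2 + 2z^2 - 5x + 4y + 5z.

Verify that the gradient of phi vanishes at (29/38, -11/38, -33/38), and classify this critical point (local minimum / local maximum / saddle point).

∇phi = (2x - 6y - 2z - 5, -6x - 2y + 4, -2x + 4z + 5); substituting (29/38, -11/38, -33/38) gives ∇phi = (0, 0, 0), so (29/38, -11/38, -33/38) is indeed a critical point.
The Hessian is constant: H = [[2, -6, -2], [-6, -2, 0], [-2, 0, 4]].
Leading principal minors: Δ₁ = 2, Δ₂ = -40, Δ₃ = -152.
The minors fit neither the all-positive nor the alternating-sign pattern, so H is indefinite: a saddle point.

saddle point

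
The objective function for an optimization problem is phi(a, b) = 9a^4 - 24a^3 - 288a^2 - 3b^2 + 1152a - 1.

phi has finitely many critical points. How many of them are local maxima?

1

phi separates as a function of a plus a function of b, so ∇phi=0 decouples.
∂phi/∂a = 36(a - 4)(a - 2)(a + 4) = 0 at a ∈ {-4, 2, 4}; ∂phi/∂b = -6b = 0 at b ∈ {0}.
The Hessian is diagonal: diag(phi_aa, phi_bb). Second derivatives: phi_aa(-4)=1728, phi_aa(2)=-432, phi_aa(4)=576; phi_bb(0)=-6.
Local maxima occur where both diagonal entries negative: (2, 0). Count: 1.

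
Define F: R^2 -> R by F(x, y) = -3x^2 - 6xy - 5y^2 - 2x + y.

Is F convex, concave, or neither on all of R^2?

F is quadratic, so its Hessian is the constant matrix H = [[-6, -6], [-6, -10]].
det(H) = 24, tr(H) = -16.
det(H) > 0 and tr(H) < 0, so H is negative definite everywhere: concave.

concave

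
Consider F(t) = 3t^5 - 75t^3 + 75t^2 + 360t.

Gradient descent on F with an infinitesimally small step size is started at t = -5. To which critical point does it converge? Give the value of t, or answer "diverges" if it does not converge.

F'(t) = 15(t - 3)(t - 2)(t + 1)(t + 4), so F'(-5) = 3360.
Gradient descent moves in the -F' direction, i.e. t is decreasing.
There is no critical point below t=-5, and F' keeps the same sign, so the iterate runs off to −∞.

diverges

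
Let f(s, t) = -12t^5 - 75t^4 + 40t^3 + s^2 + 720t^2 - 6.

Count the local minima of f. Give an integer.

2

f separates as a function of s plus a function of t, so ∇f=0 decouples.
∂f/∂s = 2s = 0 at s ∈ {0}; ∂f/∂t = -60t(t - 2)(t + 3)(t + 4) = 0 at t ∈ {-4, -3, 0, 2}.
The Hessian is diagonal: diag(f_ss, f_tt). Second derivatives: f_ss(0)=2; f_tt(-4)=1440, f_tt(-3)=-900, f_tt(0)=1440, f_tt(2)=-3600.
Local minima occur where both diagonal entries positive: (0, -4), (0, 0). Count: 2.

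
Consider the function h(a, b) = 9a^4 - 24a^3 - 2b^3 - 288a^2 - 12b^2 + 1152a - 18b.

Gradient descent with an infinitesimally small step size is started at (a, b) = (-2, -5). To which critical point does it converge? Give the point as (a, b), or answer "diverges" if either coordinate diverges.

h is separable, so gradient descent decouples: a follows -∂h/∂a, b follows -∂h/∂b.
∂h/∂a = 36(a - 4)(a - 2)(a + 4); at a=-2 this is 1728, so a decreases.
∂h/∂b = -6(b + 1)(b + 3); at b=-5 this is -48, so b increases.
a converges to its nearest critical value -4 (a local min of the a-part); b converges to -3. The iterate converges to (-4, -3).

(-4, -3)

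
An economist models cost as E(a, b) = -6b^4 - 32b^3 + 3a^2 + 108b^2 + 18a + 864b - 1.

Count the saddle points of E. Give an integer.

2

E separates as a function of a plus a function of b, so ∇E=0 decouples.
∂E/∂a = 6(a + 3) = 0 at a ∈ {-3}; ∂E/∂b = -24(b - 3)(b + 3)(b + 4) = 0 at b ∈ {-4, -3, 3}.
The Hessian is diagonal: diag(E_aa, E_bb). Second derivatives: E_aa(-3)=6; E_bb(-4)=-168, E_bb(-3)=144, E_bb(3)=-1008.
Saddle points occur where the two diagonal entries have opposite signs: (-3, -4), (-3, 3). Count: 2.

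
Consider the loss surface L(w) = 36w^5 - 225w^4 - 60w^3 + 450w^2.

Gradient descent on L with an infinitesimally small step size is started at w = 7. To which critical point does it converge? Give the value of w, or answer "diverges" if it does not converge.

5

L'(w) = 180w(w - 5)(w - 1)(w + 1), so L'(7) = 120960.
Gradient descent moves in the -L' direction, i.e. w is decreasing.
The nearest critical point in that direction is w = 5, where L'' = 21600 > 0 (a local minimum). The iterate converges there.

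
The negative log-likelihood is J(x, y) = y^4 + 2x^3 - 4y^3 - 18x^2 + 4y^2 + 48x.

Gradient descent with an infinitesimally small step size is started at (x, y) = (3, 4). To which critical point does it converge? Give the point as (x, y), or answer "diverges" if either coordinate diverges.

(4, 2)

J is separable, so gradient descent decouples: x follows -∂J/∂x, y follows -∂J/∂y.
∂J/∂x = 6(x - 4)(x - 2); at x=3 this is -6, so x increases.
∂J/∂y = 4y(y - 2)(y - 1); at y=4 this is 96, so y decreases.
x converges to its nearest critical value 4 (a local min of the x-part); y converges to 2. The iterate converges to (4, 2).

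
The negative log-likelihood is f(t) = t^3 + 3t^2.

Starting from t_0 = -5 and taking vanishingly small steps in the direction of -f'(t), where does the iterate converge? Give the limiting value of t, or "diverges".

diverges

f'(t) = 3t(t + 2), so f'(-5) = 45.
Gradient descent moves in the -f' direction, i.e. t is decreasing.
There is no critical point below t=-5, and f' keeps the same sign, so the iterate runs off to −∞.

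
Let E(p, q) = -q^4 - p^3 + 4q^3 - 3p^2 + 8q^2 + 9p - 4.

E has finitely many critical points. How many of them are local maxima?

E separates as a function of p plus a function of q, so ∇E=0 decouples.
∂E/∂p = -3(p - 1)(p + 3) = 0 at p ∈ {-3, 1}; ∂E/∂q = -4q(q - 4)(q + 1) = 0 at q ∈ {-1, 0, 4}.
The Hessian is diagonal: diag(E_pp, E_qq). Second derivatives: E_pp(-3)=12, E_pp(1)=-12; E_qq(-1)=-20, E_qq(0)=16, E_qq(4)=-80.
Local maxima occur where both diagonal entries negative: (1, -1), (1, 4). Count: 2.

2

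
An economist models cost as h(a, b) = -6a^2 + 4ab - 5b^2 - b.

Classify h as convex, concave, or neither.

concave

h is quadratic, so its Hessian is the constant matrix H = [[-12, 4], [4, -10]].
det(H) = 104, tr(H) = -22.
det(H) > 0 and tr(H) < 0, so H is negative definite everywhere: concave.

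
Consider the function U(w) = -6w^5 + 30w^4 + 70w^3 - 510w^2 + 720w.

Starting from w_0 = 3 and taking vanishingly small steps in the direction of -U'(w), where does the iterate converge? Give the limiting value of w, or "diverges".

2

U'(w) = -30(w - 4)(w - 2)(w - 1)(w + 3), so U'(3) = 360.
Gradient descent moves in the -U' direction, i.e. w is decreasing.
The nearest critical point in that direction is w = 2, where U'' = 300 > 0 (a local minimum). The iterate converges there.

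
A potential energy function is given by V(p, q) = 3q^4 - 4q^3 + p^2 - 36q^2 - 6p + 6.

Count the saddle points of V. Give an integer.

1

V separates as a function of p plus a function of q, so ∇V=0 decouples.
∂V/∂p = 2(p - 3) = 0 at p ∈ {3}; ∂V/∂q = 12q(q - 3)(q + 2) = 0 at q ∈ {-2, 0, 3}.
The Hessian is diagonal: diag(V_pp, V_qq). Second derivatives: V_pp(3)=2; V_qq(-2)=120, V_qq(0)=-72, V_qq(3)=180.
Saddle points occur where the two diagonal entries have opposite signs: (3, 0). Count: 1.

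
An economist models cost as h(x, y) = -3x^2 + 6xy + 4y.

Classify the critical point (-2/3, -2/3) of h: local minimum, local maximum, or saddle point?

The Hessian of h is constant: H = [[-6, 6], [6, 0]].
det(H) = (-6)·0 − 6² = -36.
Since det(H) < 0, H is indefinite and the critical point is a saddle point.

saddle point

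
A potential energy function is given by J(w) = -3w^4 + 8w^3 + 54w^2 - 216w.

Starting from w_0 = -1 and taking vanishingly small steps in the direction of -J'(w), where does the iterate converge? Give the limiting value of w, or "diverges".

J'(w) = -12(w - 3)(w - 2)(w + 3), so J'(-1) = -288.
Gradient descent moves in the -J' direction, i.e. w is increasing.
The nearest critical point in that direction is w = 2, where J'' = 60 > 0 (a local minimum). The iterate converges there.

2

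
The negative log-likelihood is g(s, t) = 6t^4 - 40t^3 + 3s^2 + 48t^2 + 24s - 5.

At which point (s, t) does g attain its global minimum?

(-4, 4)

g(s,t) separates as P(s) + Q(t) − 5, so its minimum is min P + min Q − 5.
P'(s) = 6s + 24 vanishes at s ∈ {-4}; Q'(t) = 24t(t - 4)(t - 1) vanishes at t ∈ {0, 1, 4}.
Local minima of P (where P''>0): P(-4)=-48. Local minima of Q: Q(0)=0, Q(4)=-256.
So the global minimum of g is P(-4) + Q(4) − 5 = -48 − 256 − 5 = -309, attained at (-4, 4).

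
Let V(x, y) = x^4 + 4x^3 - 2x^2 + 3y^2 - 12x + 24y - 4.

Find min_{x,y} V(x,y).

-61

V(x,y) separates as P(x) + Q(y) − 4, so its minimum is min P + min Q − 4.
P'(x) = 4(x - 1)(x + 1)(x + 3) vanishes at x ∈ {-3, -1, 1}; Q'(y) = 6y + 24 vanishes at y ∈ {-4}.
Local minima of P (where P''>0): P(-3)=-9, P(1)=-9. Local minima of Q: Q(-4)=-48.
So the global minimum of V is P(-3) + Q(-4) − 4 = -9 − 48 − 4 = -61, attained at (-3, -4).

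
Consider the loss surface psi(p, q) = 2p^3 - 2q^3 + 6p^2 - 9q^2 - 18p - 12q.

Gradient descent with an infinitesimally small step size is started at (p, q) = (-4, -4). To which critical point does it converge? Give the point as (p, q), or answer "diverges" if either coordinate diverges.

psi is separable, so gradient descent decouples: p follows -∂psi/∂p, q follows -∂psi/∂q.
∂psi/∂p = 6(p - 1)(p + 3); at p=-4 this is 30, so p decreases.
∂psi/∂q = -6(q + 1)(q + 2); at q=-4 this is -36, so q increases.
The p-coordinate has no critical point in that direction and runs off to infinity.

diverges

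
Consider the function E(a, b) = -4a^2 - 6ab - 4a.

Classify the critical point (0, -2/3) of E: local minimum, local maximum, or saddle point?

The Hessian of E is constant: H = [[-8, -6], [-6, 0]].
det(H) = (-8)·0 − (-6)² = -36.
Since det(H) < 0, H is indefinite and the critical point is a saddle point.

saddle point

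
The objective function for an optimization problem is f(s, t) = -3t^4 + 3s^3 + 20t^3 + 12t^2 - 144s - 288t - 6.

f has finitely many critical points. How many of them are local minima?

1

f separates as a function of s plus a function of t, so ∇f=0 decouples.
∂f/∂s = 9(s - 4)(s + 4) = 0 at s ∈ {-4, 4}; ∂f/∂t = -12(t - 4)(t - 3)(t + 2) = 0 at t ∈ {-2, 3, 4}.
The Hessian is diagonal: diag(f_ss, f_tt). Second derivatives: f_ss(-4)=-72, f_ss(4)=72; f_tt(-2)=-360, f_tt(3)=60, f_tt(4)=-72.
Local minima occur where both diagonal entries positive: (4, 3). Count: 1.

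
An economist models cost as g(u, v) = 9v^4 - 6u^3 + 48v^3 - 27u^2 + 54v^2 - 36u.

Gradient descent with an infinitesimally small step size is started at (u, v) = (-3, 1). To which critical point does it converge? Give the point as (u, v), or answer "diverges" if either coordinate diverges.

(-2, 0)

g is separable, so gradient descent decouples: u follows -∂g/∂u, v follows -∂g/∂v.
∂g/∂u = -18(u + 1)(u + 2); at u=-3 this is -36, so u increases.
∂g/∂v = 36v(v + 1)(v + 3); at v=1 this is 288, so v decreases.
u converges to its nearest critical value -2 (a local min of the u-part); v converges to 0. The iterate converges to (-2, 0).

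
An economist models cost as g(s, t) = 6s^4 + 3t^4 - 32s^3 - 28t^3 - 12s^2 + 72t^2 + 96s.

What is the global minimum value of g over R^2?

-320

g(s,t) separates as P(s) + Q(t), so its minimum is min P + min Q.
P'(s) = 24(s - 4)(s - 1)(s + 1) vanishes at s ∈ {-1, 1, 4}; Q'(t) = 12t(t - 4)(t - 3) vanishes at t ∈ {0, 3, 4}.
Local minima of P (where P''>0): P(-1)=-70, P(4)=-320. Local minima of Q: Q(0)=0, Q(4)=128.
So the global minimum of g is P(4) + Q(0) = -320 + 0 = -320, attained at (4, 0).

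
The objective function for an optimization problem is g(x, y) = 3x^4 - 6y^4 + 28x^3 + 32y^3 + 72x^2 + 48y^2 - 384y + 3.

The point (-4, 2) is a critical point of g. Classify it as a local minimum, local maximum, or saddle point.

The mixed partial ∂²g/∂x∂y is 0, so the Hessian at any point is diag(g_xx, g_yy) = diag(12(3x^2 + 14x + 12), 24(-3y^2 + 8y + 4)).
At (-4, 2): H = diag(48, 192).
Both eigenvalues are positive, so H is positive definite: a local minimum.

local minimum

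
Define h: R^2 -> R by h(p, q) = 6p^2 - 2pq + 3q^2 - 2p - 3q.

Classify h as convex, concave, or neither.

convex

h is quadratic, so its Hessian is the constant matrix H = [[12, -2], [-2, 6]].
det(H) = 68, tr(H) = 18.
det(H) > 0 and tr(H) > 0, so H is positive definite everywhere: convex.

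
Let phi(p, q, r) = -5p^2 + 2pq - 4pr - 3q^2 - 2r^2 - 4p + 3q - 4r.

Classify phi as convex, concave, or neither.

phi is quadratic, so its Hessian is the constant matrix H = [[-10, 2, -4], [2, -6, 0], [-4, 0, -4]].
Leading principal minors: -10, 56, -128.
Signs alternate −, +, − ⇒ H ≺ 0 ⇒ concave.

concave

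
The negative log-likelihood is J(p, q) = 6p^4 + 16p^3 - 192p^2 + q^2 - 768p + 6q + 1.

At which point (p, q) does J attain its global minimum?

J(p,q) separates as A(p) + B(q) + 1, so its minimum is min A + min B + 1.
A'(p) = 24(p - 4)(p + 2)(p + 4) vanishes at p ∈ {-4, -2, 4}; B'(q) = 2q + 6 vanishes at q ∈ {-3}.
Local minima of A (where A''>0): A(-4)=512, A(4)=-3584. Local minima of B: B(-3)=-9.
So the global minimum of J is A(4) + B(-3) + 1 = -3584 − 9 + 1 = -3592, attained at (4, -3).

(4, -3)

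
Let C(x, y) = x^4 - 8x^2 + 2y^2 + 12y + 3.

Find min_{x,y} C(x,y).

-31

C(x,y) separates as P(x) + Q(y) + 3, so its minimum is min P + min Q + 3.
P'(x) = 4x(x - 2)(x + 2) vanishes at x ∈ {-2, 0, 2}; Q'(y) = 4y + 12 vanishes at y ∈ {-3}.
Local minima of P (where P''>0): P(-2)=-16, P(2)=-16. Local minima of Q: Q(-3)=-18.
So the global minimum of C is P(-2) + Q(-3) + 3 = -16 − 18 + 3 = -31, attained at (-2, -3).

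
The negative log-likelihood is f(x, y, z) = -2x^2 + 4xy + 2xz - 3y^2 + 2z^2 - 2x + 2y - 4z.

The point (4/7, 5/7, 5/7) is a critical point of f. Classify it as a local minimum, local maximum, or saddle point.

saddle point

The Hessian is constant: H = [[-4, 4, 2], [4, -6, 0], [2, 0, 4]].
Leading principal minors: Δ₁ = -4, Δ₂ = 8, Δ₃ = 56.
The minors fit neither the all-positive nor the alternating-sign pattern, so H is indefinite: a saddle point.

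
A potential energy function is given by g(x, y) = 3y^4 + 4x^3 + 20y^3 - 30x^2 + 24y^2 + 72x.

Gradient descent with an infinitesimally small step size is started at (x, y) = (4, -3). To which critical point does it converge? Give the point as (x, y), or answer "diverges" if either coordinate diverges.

g is separable, so gradient descent decouples: x follows -∂g/∂x, y follows -∂g/∂y.
∂g/∂x = 12(x - 3)(x - 2); at x=4 this is 24, so x decreases.
∂g/∂y = 12y(y + 1)(y + 4); at y=-3 this is 72, so y decreases.
x converges to its nearest critical value 3 (a local min of the x-part); y converges to -4. The iterate converges to (3, -4).

(3, -4)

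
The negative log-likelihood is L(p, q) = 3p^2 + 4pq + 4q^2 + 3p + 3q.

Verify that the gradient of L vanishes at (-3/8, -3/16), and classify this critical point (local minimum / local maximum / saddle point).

local minimum

∇L = (6p + 4q + 3, 4p + 8q + 3); substituting (-3/8, -3/16) gives ∇L = (0, 0), so (-3/8, -3/16) is indeed a critical point.
The Hessian of L is constant: H = [[6, 4], [4, 8]].
det(H) = 6·8 − 4² = 32.
det(H) > 0 and tr(H) = 14 > 0, so H is positive definite and the point is a local minimum.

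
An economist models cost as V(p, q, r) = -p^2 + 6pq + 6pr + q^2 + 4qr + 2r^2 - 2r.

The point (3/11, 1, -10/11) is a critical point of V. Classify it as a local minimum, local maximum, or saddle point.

The Hessian is constant: H = [[-2, 6, 6], [6, 2, 4], [6, 4, 4]].
Leading principal minors: Δ₁ = -2, Δ₂ = -40, Δ₃ = 88.
The minors fit neither the all-positive nor the alternating-sign pattern, so H is indefinite: a saddle point.

saddle point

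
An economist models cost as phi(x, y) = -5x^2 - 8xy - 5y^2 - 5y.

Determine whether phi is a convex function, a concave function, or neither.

concave

phi is quadratic, so its Hessian is the constant matrix H = [[-10, -8], [-8, -10]].
det(H) = 36, tr(H) = -20.
det(H) > 0 and tr(H) < 0, so H is negative definite everywhere: concave.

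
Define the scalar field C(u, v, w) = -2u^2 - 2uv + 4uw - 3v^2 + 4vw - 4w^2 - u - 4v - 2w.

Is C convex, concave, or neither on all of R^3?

concave

C is quadratic, so its Hessian is the constant matrix H = [[-4, -2, 4], [-2, -6, 4], [4, 4, -8]].
Leading principal minors: -4, 20, -64.
Signs alternate −, +, − ⇒ H ≺ 0 ⇒ concave.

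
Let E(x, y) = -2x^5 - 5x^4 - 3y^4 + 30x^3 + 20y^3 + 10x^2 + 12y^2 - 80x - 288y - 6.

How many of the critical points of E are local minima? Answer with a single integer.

2

E separates as a function of x plus a function of y, so ∇E=0 decouples.
∂E/∂x = -10(x - 2)(x - 1)(x + 1)(x + 4) = 0 at x ∈ {-4, -1, 1, 2}; ∂E/∂y = -12(y - 4)(y - 3)(y + 2) = 0 at y ∈ {-2, 3, 4}.
The Hessian is diagonal: diag(E_xx, E_yy). Second derivatives: E_xx(-4)=900, E_xx(-1)=-180, E_xx(1)=100, E_xx(2)=-180; E_yy(-2)=-360, E_yy(3)=60, E_yy(4)=-72.
Local minima occur where both diagonal entries positive: (-4, 3), (1, 3). Count: 2.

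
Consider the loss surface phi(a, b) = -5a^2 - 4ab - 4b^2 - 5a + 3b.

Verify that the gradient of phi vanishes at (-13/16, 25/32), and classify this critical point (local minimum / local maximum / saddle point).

local maximum

∇phi = (-10a - 4b - 5, -4a - 8b + 3); substituting (-13/16, 25/32) gives ∇phi = (0, 0), so (-13/16, 25/32) is indeed a critical point.
The Hessian of phi is constant: H = [[-10, -4], [-4, -8]].
det(H) = (-10)·(-8) − (-4)² = 64.
det(H) > 0 and tr(H) = -18 < 0, so H is negative definite and the point is a local maximum.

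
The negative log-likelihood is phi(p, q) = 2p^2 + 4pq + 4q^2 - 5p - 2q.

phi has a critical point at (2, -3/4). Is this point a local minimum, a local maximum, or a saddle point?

The Hessian of phi is constant: H = [[4, 4], [4, 8]].
det(H) = 4·8 − 4² = 16.
det(H) > 0 and tr(H) = 12 > 0, so H is positive definite and the point is a local minimum.

local minimum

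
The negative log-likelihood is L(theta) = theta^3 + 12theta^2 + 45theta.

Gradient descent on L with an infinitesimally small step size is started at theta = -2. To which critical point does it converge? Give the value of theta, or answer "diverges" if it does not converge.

-3

L'(theta) = 3(theta + 3)(theta + 5), so L'(-2) = 9.
Gradient descent moves in the -L' direction, i.e. theta is decreasing.
The nearest critical point in that direction is theta = -3, where L'' = 6 > 0 (a local minimum). The iterate converges there.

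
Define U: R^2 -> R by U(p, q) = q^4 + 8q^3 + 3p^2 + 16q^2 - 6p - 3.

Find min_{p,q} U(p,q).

U(p,q) separates as A(p) + B(q) − 3, so its minimum is min A + min B − 3.
A'(p) = 6p - 6 vanishes at p ∈ {1}; B'(q) = 4q(q + 2)(q + 4) vanishes at q ∈ {-4, -2, 0}.
Local minima of A (where A''>0): A(1)=-3. Local minima of B: B(-4)=0, B(0)=0.
So the global minimum of U is A(1) + B(-4) − 3 = -3 + 0 − 3 = -6, attained at (1, -4).

-6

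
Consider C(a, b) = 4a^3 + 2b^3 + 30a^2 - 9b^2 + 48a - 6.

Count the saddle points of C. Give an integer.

C separates as a function of a plus a function of b, so ∇C=0 decouples.
∂C/∂a = 12(a + 1)(a + 4) = 0 at a ∈ {-4, -1}; ∂C/∂b = 6b(b - 3) = 0 at b ∈ {0, 3}.
The Hessian is diagonal: diag(C_aa, C_bb). Second derivatives: C_aa(-4)=-36, C_aa(-1)=36; C_bb(0)=-18, C_bb(3)=18.
Saddle points occur where the two diagonal entries have opposite signs: (-4, 3), (-1, 0). Count: 2.

2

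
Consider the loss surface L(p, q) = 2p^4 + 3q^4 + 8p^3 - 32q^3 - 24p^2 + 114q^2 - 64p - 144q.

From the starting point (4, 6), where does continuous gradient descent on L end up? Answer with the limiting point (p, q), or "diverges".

L is separable, so gradient descent decouples: p follows -∂L/∂p, q follows -∂L/∂q.
∂L/∂p = 8(p - 2)(p + 1)(p + 4); at p=4 this is 640, so p decreases.
∂L/∂q = 12(q - 4)(q - 3)(q - 1); at q=6 this is 360, so q decreases.
p converges to its nearest critical value 2 (a local min of the p-part); q converges to 4. The iterate converges to (2, 4).

(2, 4)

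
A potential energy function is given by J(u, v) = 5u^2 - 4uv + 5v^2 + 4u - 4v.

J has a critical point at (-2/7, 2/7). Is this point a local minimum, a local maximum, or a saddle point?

The Hessian of J is constant: H = [[10, -4], [-4, 10]].
det(H) = 10·10 − (-4)² = 84.
det(H) > 0 and tr(H) = 20 > 0, so H is positive definite and the point is a local minimum.

local minimum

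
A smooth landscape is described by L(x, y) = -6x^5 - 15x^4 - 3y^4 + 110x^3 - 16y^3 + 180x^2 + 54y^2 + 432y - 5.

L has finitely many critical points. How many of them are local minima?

L separates as a function of x plus a function of y, so ∇L=0 decouples.
∂L/∂x = -30x(x - 3)(x + 1)(x + 4) = 0 at x ∈ {-4, -1, 0, 3}; ∂L/∂y = -12(y - 3)(y + 3)(y + 4) = 0 at y ∈ {-4, -3, 3}.
The Hessian is diagonal: diag(L_xx, L_yy). Second derivatives: L_xx(-4)=2520, L_xx(-1)=-360, L_xx(0)=360, L_xx(3)=-2520; L_yy(-4)=-84, L_yy(-3)=72, L_yy(3)=-504.
Local minima occur where both diagonal entries positive: (-4, -3), (0, -3). Count: 2.

2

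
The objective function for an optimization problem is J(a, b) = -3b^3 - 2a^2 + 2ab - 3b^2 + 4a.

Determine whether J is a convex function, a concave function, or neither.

neither

The term -3b^3 is cubic, so the Hessian is not constant.
∂²J/∂b² = -18b - 6, which takes both signs as b varies (negative for sufficiently large b). A diagonal entry of the Hessian changing sign means the Hessian is neither positive- nor negative-semidefinite on all of R^2.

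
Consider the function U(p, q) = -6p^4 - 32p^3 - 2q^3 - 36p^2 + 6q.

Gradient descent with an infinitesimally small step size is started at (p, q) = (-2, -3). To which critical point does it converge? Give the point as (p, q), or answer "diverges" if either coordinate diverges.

(-1, -1)

U is separable, so gradient descent decouples: p follows -∂U/∂p, q follows -∂U/∂q.
∂U/∂p = -24p(p + 1)(p + 3); at p=-2 this is -48, so p increases.
∂U/∂q = -6(q - 1)(q + 1); at q=-3 this is -48, so q increases.
p converges to its nearest critical value -1 (a local min of the p-part); q converges to -1. The iterate converges to (-1, -1).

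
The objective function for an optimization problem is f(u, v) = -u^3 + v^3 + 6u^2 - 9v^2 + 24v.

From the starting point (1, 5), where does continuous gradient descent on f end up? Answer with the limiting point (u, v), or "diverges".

(0, 4)

f is separable, so gradient descent decouples: u follows -∂f/∂u, v follows -∂f/∂v.
∂f/∂u = -3u(u - 4); at u=1 this is 9, so u decreases.
∂f/∂v = 3(v - 4)(v - 2); at v=5 this is 9, so v decreases.
u converges to its nearest critical value 0 (a local min of the u-part); v converges to 4. The iterate converges to (0, 4).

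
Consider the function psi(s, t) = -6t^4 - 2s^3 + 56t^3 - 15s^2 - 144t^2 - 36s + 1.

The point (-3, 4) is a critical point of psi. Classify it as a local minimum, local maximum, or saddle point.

The mixed partial ∂²psi/∂s∂t is 0, so the Hessian at any point is diag(psi_ss, psi_tt) = diag(-6(2s + 5), 24(-3t^2 + 14t - 12)).
At (-3, 4): H = diag(6, -96).
The eigenvalues have opposite signs, so H is indefinite: a saddle point.

saddle point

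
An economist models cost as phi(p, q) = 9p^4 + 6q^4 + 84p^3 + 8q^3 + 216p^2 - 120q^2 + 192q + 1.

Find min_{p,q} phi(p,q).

phi(p,q) separates as A(p) + B(q) + 1, so its minimum is min A + min B + 1.
A'(p) = 36p(p + 3)(p + 4) vanishes at p ∈ {-4, -3, 0}; B'(q) = 24(q - 2)(q - 1)(q + 4) vanishes at q ∈ {-4, 1, 2}.
Local minima of A (where A''>0): A(-4)=384, A(0)=0. Local minima of B: B(-4)=-1664, B(2)=64.
So the global minimum of phi is A(0) + B(-4) + 1 = 0 − 1664 + 1 = -1663, attained at (0, -4).

-1663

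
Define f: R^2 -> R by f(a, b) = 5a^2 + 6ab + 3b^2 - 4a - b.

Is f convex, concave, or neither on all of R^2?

f is quadratic, so its Hessian is the constant matrix H = [[10, 6], [6, 6]].
det(H) = 24, tr(H) = 16.
det(H) > 0 and tr(H) > 0, so H is positive definite everywhere: convex.

convex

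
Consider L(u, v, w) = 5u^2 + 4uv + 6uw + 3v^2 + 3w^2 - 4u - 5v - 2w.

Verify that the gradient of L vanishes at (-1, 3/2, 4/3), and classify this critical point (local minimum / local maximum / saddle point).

∇L = (10u + 4v + 6w - 4, 4u + 6v - 5, 6u + 6w - 2); substituting (-1, 3/2, 4/3) gives ∇L = (0, 0, 0), so (-1, 3/2, 4/3) is indeed a critical point.
The Hessian is constant: H = [[10, 4, 6], [4, 6, 0], [6, 0, 6]].
Leading principal minors: Δ₁ = 10, Δ₂ = 44, Δ₃ = 48.
All leading minors are positive, so H is positive definite: a local minimum.

local minimum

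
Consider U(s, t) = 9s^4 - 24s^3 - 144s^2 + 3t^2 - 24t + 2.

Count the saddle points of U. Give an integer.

U separates as a function of s plus a function of t, so ∇U=0 decouples.
∂U/∂s = 36s(s - 4)(s + 2) = 0 at s ∈ {-2, 0, 4}; ∂U/∂t = 6(t - 4) = 0 at t ∈ {4}.
The Hessian is diagonal: diag(U_ss, U_tt). Second derivatives: U_ss(-2)=432, U_ss(0)=-288, U_ss(4)=864; U_tt(4)=6.
Saddle points occur where the two diagonal entries have opposite signs: (0, 4). Count: 1.

1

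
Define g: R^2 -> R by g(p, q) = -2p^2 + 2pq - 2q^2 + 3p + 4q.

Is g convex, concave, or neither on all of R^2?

concave

g is quadratic, so its Hessian is the constant matrix H = [[-4, 2], [2, -4]].
det(H) = 12, tr(H) = -8.
det(H) > 0 and tr(H) < 0, so H is negative definite everywhere: concave.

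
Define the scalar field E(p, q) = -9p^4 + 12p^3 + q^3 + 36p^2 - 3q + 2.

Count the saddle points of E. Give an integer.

3

E separates as a function of p plus a function of q, so ∇E=0 decouples.
∂E/∂p = -36p(p - 2)(p + 1) = 0 at p ∈ {-1, 0, 2}; ∂E/∂q = 3(q - 1)(q + 1) = 0 at q ∈ {-1, 1}.
The Hessian is diagonal: diag(E_pp, E_qq). Second derivatives: E_pp(-1)=-108, E_pp(0)=72, E_pp(2)=-216; E_qq(-1)=-6, E_qq(1)=6.
Saddle points occur where the two diagonal entries have opposite signs: (-1, 1), (0, -1), (2, 1). Count: 3.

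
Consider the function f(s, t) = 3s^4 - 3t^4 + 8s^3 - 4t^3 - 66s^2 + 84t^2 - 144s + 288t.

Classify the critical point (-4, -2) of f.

local minimum

The mixed partial ∂²f/∂s∂t is 0, so the Hessian at any point is diag(f_ss, f_tt) = diag(12(3s^2 + 4s - 11), 12(-3t^2 - 2t + 14)).
At (-4, -2): H = diag(252, 72).
Both eigenvalues are positive, so H is positive definite: a local minimum.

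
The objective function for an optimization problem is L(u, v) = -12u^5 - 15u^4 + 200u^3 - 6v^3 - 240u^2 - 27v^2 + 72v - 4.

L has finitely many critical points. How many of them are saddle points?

L separates as a function of u plus a function of v, so ∇L=0 decouples.
∂L/∂u = -60u(u - 2)(u - 1)(u + 4) = 0 at u ∈ {-4, 0, 1, 2}; ∂L/∂v = -18(v - 1)(v + 4) = 0 at v ∈ {-4, 1}.
The Hessian is diagonal: diag(L_uu, L_vv). Second derivatives: L_uu(-4)=7200, L_uu(0)=-480, L_uu(1)=300, L_uu(2)=-720; L_vv(-4)=90, L_vv(1)=-90.
Saddle points occur where the two diagonal entries have opposite signs: (-4, 1), (0, -4), (1, 1), (2, -4). Count: 4.

4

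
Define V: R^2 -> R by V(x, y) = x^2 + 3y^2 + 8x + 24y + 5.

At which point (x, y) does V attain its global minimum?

(-4, -4)

V(x,y) separates as P(x) + Q(y) + 5, so its minimum is min P + min Q + 5.
P'(x) = 2x + 8 vanishes at x ∈ {-4}; Q'(y) = 6y + 24 vanishes at y ∈ {-4}.
Local minima of P (where P''>0): P(-4)=-16. Local minima of Q: Q(-4)=-48.
So the global minimum of V is P(-4) + Q(-4) + 5 = -16 − 48 + 5 = -59, attained at (-4, -4).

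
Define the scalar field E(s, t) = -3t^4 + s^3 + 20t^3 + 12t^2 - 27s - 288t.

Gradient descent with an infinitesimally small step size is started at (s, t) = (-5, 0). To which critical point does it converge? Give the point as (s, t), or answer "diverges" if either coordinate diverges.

diverges

E is separable, so gradient descent decouples: s follows -∂E/∂s, t follows -∂E/∂t.
∂E/∂s = 3(s - 3)(s + 3); at s=-5 this is 48, so s decreases.
∂E/∂t = -12(t - 4)(t - 3)(t + 2); at t=0 this is -288, so t increases.
The s-coordinate has no critical point in that direction and runs off to infinity.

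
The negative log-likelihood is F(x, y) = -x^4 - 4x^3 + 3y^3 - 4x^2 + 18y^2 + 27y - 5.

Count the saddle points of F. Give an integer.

F separates as a function of x plus a function of y, so ∇F=0 decouples.
∂F/∂x = -4x(x + 1)(x + 2) = 0 at x ∈ {-2, -1, 0}; ∂F/∂y = 9(y + 1)(y + 3) = 0 at y ∈ {-3, -1}.
The Hessian is diagonal: diag(F_xx, F_yy). Second derivatives: F_xx(-2)=-8, F_xx(-1)=4, F_xx(0)=-8; F_yy(-3)=-18, F_yy(-1)=18.
Saddle points occur where the two diagonal entries have opposite signs: (-2, -1), (-1, -3), (0, -1). Count: 3.

3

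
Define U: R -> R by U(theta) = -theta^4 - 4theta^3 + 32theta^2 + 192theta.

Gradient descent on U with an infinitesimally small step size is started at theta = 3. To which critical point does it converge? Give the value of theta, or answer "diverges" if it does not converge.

-3

U'(theta) = -4(theta - 4)(theta + 3)(theta + 4), so U'(3) = 168.
Gradient descent moves in the -U' direction, i.e. theta is decreasing.
The nearest critical point in that direction is theta = -3, where U'' = 28 > 0 (a local minimum). The iterate converges there.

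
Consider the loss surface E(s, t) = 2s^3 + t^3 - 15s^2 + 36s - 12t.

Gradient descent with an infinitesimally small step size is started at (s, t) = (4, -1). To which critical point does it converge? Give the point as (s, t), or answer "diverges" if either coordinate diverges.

(3, 2)

E is separable, so gradient descent decouples: s follows -∂E/∂s, t follows -∂E/∂t.
∂E/∂s = 6(s - 3)(s - 2); at s=4 this is 12, so s decreases.
∂E/∂t = 3(t - 2)(t + 2); at t=-1 this is -9, so t increases.
s converges to its nearest critical value 3 (a local min of the s-part); t converges to 2. The iterate converges to (3, 2).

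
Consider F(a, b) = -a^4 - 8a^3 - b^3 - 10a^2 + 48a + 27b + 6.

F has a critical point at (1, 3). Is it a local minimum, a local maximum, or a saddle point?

The mixed partial ∂²F/∂a∂b is 0, so the Hessian at any point is diag(F_aa, F_bb) = diag(-4(3a^2 + 12a + 5), -6b).
At (1, 3): H = diag(-80, -18).
Both eigenvalues are negative, so H is negative definite: a local maximum.

local maximum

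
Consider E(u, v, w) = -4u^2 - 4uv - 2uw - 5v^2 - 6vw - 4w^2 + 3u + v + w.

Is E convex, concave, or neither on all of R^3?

concave

E is quadratic, so its Hessian is the constant matrix H = [[-8, -4, -2], [-4, -10, -6], [-2, -6, -8]].
Leading principal minors: -8, 64, -280.
Signs alternate −, +, − ⇒ H ≺ 0 ⇒ concave.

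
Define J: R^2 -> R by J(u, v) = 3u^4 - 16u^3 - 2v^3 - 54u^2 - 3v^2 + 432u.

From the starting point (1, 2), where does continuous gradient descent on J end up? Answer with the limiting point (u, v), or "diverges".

diverges

J is separable, so gradient descent decouples: u follows -∂J/∂u, v follows -∂J/∂v.
∂J/∂u = 12(u - 4)(u - 3)(u + 3); at u=1 this is 288, so u decreases.
∂J/∂v = -6v(v + 1); at v=2 this is -36, so v increases.
The v-coordinate has no critical point in that direction and runs off to infinity.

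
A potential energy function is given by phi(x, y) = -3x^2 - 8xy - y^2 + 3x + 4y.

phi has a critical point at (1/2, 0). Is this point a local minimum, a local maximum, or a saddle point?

The Hessian of phi is constant: H = [[-6, -8], [-8, -2]].
det(H) = (-6)·(-2) − (-8)² = -52.
Since det(H) < 0, H is indefinite and the critical point is a saddle point.

saddle point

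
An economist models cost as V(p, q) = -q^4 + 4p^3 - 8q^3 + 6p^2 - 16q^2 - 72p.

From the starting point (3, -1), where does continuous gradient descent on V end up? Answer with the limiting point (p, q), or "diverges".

(2, -2)

V is separable, so gradient descent decouples: p follows -∂V/∂p, q follows -∂V/∂q.
∂V/∂p = 12(p - 2)(p + 3); at p=3 this is 72, so p decreases.
∂V/∂q = -4q(q + 2)(q + 4); at q=-1 this is 12, so q decreases.
p converges to its nearest critical value 2 (a local min of the p-part); q converges to -2. The iterate converges to (2, -2).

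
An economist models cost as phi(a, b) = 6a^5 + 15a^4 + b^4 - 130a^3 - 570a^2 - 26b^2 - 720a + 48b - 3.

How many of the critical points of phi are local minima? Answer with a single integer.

4

phi separates as a function of a plus a function of b, so ∇phi=0 decouples.
∂phi/∂a = 30(a - 4)(a + 1)(a + 2)(a + 3) = 0 at a ∈ {-3, -2, -1, 4}; ∂phi/∂b = 4(b - 3)(b - 1)(b + 4) = 0 at b ∈ {-4, 1, 3}.
The Hessian is diagonal: diag(phi_aa, phi_bb). Second derivatives: phi_aa(-3)=-420, phi_aa(-2)=180, phi_aa(-1)=-300, phi_aa(4)=6300; phi_bb(-4)=140, phi_bb(1)=-40, phi_bb(3)=56.
Local minima occur where both diagonal entries positive: (-2, -4), (-2, 3), (4, -4), (4, 3). Count: 4.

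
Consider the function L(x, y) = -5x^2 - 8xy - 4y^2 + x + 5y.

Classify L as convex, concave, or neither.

concave

L is quadratic, so its Hessian is the constant matrix H = [[-10, -8], [-8, -8]].
det(H) = 16, tr(H) = -18.
det(H) > 0 and tr(H) < 0, so H is negative definite everywhere: concave.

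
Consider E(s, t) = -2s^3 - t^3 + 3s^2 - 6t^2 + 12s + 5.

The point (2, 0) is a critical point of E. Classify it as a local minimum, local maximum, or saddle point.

local maximum

The mixed partial ∂²E/∂s∂t is 0, so the Hessian at any point is diag(E_ss, E_tt) = diag(6(-2s + 1), -6(t + 2)).
At (2, 0): H = diag(-18, -12).
Both eigenvalues are negative, so H is negative definite: a local maximum.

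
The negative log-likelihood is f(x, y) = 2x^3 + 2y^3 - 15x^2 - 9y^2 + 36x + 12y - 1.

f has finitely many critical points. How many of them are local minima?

1

f separates as a function of x plus a function of y, so ∇f=0 decouples.
∂f/∂x = 6(x - 3)(x - 2) = 0 at x ∈ {2, 3}; ∂f/∂y = 6(y - 2)(y - 1) = 0 at y ∈ {1, 2}.
The Hessian is diagonal: diag(f_xx, f_yy). Second derivatives: f_xx(2)=-6, f_xx(3)=6; f_yy(1)=-6, f_yy(2)=6.
Local minima occur where both diagonal entries positive: (3, 2). Count: 1.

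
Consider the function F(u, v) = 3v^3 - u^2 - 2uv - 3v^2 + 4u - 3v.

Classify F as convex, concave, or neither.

neither

The term 3v^3 is cubic, so the Hessian is not constant.
∂²F/∂v² = 18v - 6, which takes both signs as v varies (negative for sufficiently negative v). A diagonal entry of the Hessian changing sign means the Hessian is neither positive- nor negative-semidefinite on all of R^2.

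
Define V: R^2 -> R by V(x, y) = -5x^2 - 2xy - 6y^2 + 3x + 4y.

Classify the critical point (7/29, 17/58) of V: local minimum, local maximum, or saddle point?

local maximum

The Hessian of V is constant: H = [[-10, -2], [-2, -12]].
det(H) = (-10)·(-12) − (-2)² = 116.
det(H) > 0 and tr(H) = -22 < 0, so H is negative definite and the point is a local maximum.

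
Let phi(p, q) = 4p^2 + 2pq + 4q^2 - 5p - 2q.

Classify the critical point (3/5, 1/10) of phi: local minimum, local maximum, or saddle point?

local minimum

The Hessian of phi is constant: H = [[8, 2], [2, 8]].
det(H) = 8·8 − 2² = 60.
det(H) > 0 and tr(H) = 16 > 0, so H is positive definite and the point is a local minimum.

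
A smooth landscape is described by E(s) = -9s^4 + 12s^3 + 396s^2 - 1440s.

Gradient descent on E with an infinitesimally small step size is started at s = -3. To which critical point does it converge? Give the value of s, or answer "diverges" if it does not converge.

2

E'(s) = -36(s - 4)(s - 2)(s + 5), so E'(-3) = -2520.
Gradient descent moves in the -E' direction, i.e. s is increasing.
The nearest critical point in that direction is s = 2, where E'' = 504 > 0 (a local minimum). The iterate converges there.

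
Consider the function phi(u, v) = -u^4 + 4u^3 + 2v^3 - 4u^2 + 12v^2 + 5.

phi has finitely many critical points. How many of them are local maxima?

phi separates as a function of u plus a function of v, so ∇phi=0 decouples.
∂phi/∂u = -4u(u - 2)(u - 1) = 0 at u ∈ {0, 1, 2}; ∂phi/∂v = 6v(v + 4) = 0 at v ∈ {-4, 0}.
The Hessian is diagonal: diag(phi_uu, phi_vv). Second derivatives: phi_uu(0)=-8, phi_uu(1)=4, phi_uu(2)=-8; phi_vv(-4)=-24, phi_vv(0)=24.
Local maxima occur where both diagonal entries negative: (0, -4), (2, -4). Count: 2.

2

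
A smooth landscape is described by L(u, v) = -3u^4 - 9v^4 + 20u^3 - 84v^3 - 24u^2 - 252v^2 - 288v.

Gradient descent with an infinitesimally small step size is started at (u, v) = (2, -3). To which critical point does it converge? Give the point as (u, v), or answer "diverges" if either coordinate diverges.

L is separable, so gradient descent decouples: u follows -∂L/∂u, v follows -∂L/∂v.
∂L/∂u = -12u(u - 4)(u - 1); at u=2 this is 48, so u decreases.
∂L/∂v = -36(v + 1)(v + 2)(v + 4); at v=-3 this is -72, so v increases.
u converges to its nearest critical value 1 (a local min of the u-part); v converges to -2. The iterate converges to (1, -2).

(1, -2)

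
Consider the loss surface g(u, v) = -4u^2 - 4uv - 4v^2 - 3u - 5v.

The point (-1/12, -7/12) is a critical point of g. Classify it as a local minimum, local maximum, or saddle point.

local maximum

The Hessian of g is constant: H = [[-8, -4], [-4, -8]].
det(H) = (-8)·(-8) − (-4)² = 48.
det(H) > 0 and tr(H) = -16 < 0, so H is negative definite and the point is a local maximum.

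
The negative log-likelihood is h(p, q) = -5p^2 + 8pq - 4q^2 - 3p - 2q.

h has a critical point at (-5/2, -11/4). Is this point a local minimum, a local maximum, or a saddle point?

local maximum

The Hessian of h is constant: H = [[-10, 8], [8, -8]].
det(H) = (-10)·(-8) − 8² = 16.
det(H) > 0 and tr(H) = -18 < 0, so H is negative definite and the point is a local maximum.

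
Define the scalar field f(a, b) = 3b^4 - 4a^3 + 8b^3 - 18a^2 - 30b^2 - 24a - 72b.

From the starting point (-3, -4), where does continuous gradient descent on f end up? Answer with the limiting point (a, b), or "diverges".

(-2, -3)

f is separable, so gradient descent decouples: a follows -∂f/∂a, b follows -∂f/∂b.
∂f/∂a = -12(a + 1)(a + 2); at a=-3 this is -24, so a increases.
∂f/∂b = 12(b - 2)(b + 1)(b + 3); at b=-4 this is -216, so b increases.
a converges to its nearest critical value -2 (a local min of the a-part); b converges to -3. The iterate converges to (-2, -3).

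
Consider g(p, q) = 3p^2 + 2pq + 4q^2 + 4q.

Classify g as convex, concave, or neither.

convex

g is quadratic, so its Hessian is the constant matrix H = [[6, 2], [2, 8]].
det(H) = 44, tr(H) = 14.
det(H) > 0 and tr(H) > 0, so H is positive definite everywhere: convex.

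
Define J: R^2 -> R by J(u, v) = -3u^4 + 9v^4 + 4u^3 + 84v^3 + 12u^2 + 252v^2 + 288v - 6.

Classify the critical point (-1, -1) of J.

The mixed partial ∂²J/∂u∂v is 0, so the Hessian at any point is diag(J_uu, J_vv) = diag(12(-3u^2 + 2u + 2), 36(3v^2 + 14v + 14)).
At (-1, -1): H = diag(-36, 108).
The eigenvalues have opposite signs, so H is indefinite: a saddle point.

saddle point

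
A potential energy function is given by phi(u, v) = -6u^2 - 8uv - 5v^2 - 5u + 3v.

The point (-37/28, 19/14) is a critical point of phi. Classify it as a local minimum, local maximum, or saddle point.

The Hessian of phi is constant: H = [[-12, -8], [-8, -10]].
det(H) = (-12)·(-10) − (-8)² = 56.
det(H) > 0 and tr(H) = -22 < 0, so H is negative definite and the point is a local maximum.

local maximum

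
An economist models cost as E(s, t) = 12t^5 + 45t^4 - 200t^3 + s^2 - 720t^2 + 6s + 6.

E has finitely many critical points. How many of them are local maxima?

E separates as a function of s plus a function of t, so ∇E=0 decouples.
∂E/∂s = 2(s + 3) = 0 at s ∈ {-3}; ∂E/∂t = 60t(t - 3)(t + 2)(t + 4) = 0 at t ∈ {-4, -2, 0, 3}.
The Hessian is diagonal: diag(E_ss, E_tt). Second derivatives: E_ss(-3)=2; E_tt(-4)=-3360, E_tt(-2)=1200, E_tt(0)=-1440, E_tt(3)=6300.
Local maxima occur where both diagonal entries negative: none. Count: 0.

0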